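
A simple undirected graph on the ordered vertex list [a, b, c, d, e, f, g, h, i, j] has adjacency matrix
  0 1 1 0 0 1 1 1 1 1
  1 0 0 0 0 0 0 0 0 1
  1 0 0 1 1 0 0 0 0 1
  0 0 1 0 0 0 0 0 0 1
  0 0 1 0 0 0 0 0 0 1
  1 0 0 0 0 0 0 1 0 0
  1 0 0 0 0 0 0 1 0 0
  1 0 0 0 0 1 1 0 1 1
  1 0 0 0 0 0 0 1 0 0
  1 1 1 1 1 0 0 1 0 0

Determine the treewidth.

2

A width-2 tree decomposition is:
Bags: B1 = {a, f, h}  B2 = {a, h, j}  B3 = {a, c, j}  B4 = {a, h, i}  B5 = {c, d, j}  B6 = {c, e, j}  B7 = {a, b, j}  B8 = {a, g, h}
Tree: B1–B2, B2–B3, B2–B4, B3–B5, B5–B6, B2–B7, B1–B8
Every bag has size at most 3, so the width is 3 − 1 = 2 and tw(G) ≤ 2. For the lower bound, the 3 vertices {c, d, j} are pairwise adjacent, and any tree decomposition puts a clique entirely inside one bag — forcing width ≥ 2. The upper and lower bounds meet at 2, so that is the treewidth.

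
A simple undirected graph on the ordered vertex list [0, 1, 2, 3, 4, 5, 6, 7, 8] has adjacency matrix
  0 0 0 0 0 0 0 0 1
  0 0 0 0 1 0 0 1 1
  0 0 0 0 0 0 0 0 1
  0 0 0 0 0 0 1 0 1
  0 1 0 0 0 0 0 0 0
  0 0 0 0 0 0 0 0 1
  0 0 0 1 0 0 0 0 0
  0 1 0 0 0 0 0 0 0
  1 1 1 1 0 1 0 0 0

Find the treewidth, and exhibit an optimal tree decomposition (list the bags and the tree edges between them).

The largest bag has 2 vertices, giving width 1; this decomposition certifies tw(G) ≤ 1. G has an edge, so its treewidth is at least 1. The upper and lower bounds meet at 1, so that is the treewidth.

Treewidth 1.
Bags: B1 = {3, 6}  B2 = {3, 8}  B3 = {1, 8}  B4 = {1, 4}  B5 = {1, 7}  B6 = {2, 8}  B7 = {0, 8}  B8 = {5, 8}
Tree: B1–B2, B2–B3, B3–B4, B3–B5, B2–B6, B6–B7, B3–B8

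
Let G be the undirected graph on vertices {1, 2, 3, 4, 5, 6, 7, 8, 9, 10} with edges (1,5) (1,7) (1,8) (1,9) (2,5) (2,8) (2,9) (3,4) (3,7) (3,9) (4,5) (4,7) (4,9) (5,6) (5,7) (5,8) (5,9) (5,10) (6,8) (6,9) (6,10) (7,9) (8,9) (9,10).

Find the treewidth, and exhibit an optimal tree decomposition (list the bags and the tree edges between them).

Each bag holds 4 vertices, so the decomposition has width 3, which upper-bounds the treewidth. For the lower bound, the 4 vertices {3, 4, 7, 9} are pairwise adjacent, and any tree decomposition puts a clique entirely inside one bag — forcing width ≥ 3. Therefore the treewidth is 3.

Treewidth 3.
One such decomposition:
Bags: B1 = {5, 6, 8, 9}  B2 = {5, 6, 9, 10}  B3 = {2, 5, 8, 9}  B4 = {1, 5, 8, 9}  B5 = {1, 5, 7, 9}  B6 = {4, 5, 7, 9}  B7 = {3, 4, 7, 9}
Tree: B1–B2, B1–B3, B1–B4, B4–B5, B5–B6, B6–B7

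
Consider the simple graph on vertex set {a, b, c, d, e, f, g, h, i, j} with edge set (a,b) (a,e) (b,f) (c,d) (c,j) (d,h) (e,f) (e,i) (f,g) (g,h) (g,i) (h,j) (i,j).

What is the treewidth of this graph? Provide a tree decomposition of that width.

The largest bag has 3 vertices, giving width 2; this decomposition certifies tw(G) ≤ 2. For the lower bound, G contains the cycle c–d–h–j–c, so G is not a forest; only forests have treewidth ≤ 1, hence tw(G) ≥ 2. Hence tw(G) = 2 exactly.

Treewidth 2.
Bags: B1 = {c, d, j}  B2 = {d, h, j}  B3 = {h, i, j}  B4 = {g, h, i}  B5 = {e, g, i}  B6 = {e, f, g}  B7 = {a, e, f}  B8 = {a, b, f}
Tree: B1–B2, B2–B3, B3–B4, B4–B5, B5–B6, B6–B7, B7–B8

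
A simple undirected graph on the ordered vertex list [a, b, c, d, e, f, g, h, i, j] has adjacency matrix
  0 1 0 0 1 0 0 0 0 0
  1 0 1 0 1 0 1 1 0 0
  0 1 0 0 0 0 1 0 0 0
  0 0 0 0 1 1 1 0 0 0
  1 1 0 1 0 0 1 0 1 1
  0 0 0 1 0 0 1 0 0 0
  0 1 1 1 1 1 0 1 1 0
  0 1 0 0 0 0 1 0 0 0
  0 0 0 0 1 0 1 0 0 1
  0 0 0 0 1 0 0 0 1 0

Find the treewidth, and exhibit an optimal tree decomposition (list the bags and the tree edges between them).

Treewidth 2.
One such decomposition:
Bags: B1 = {b, e, g}  B2 = {a, b, e}  B3 = {b, c, g}  B4 = {d, e, g}  B5 = {b, g, h}  B6 = {e, g, i}  B7 = {d, f, g}  B8 = {e, i, j}
Tree: B1–B2, B1–B3, B1–B4, B1–B5, B1–B6, B4–B7, B6–B8

Each bag holds 3 vertices, so the decomposition has width 2, which upper-bounds the treewidth. Conversely, {d, e, g} is a clique of size 3, and the vertices of any clique must share a bag in every tree decomposition; so some bag has ≥ 3 vertices and tw(G) ≥ 2. Hence tw(G) = 2 exactly.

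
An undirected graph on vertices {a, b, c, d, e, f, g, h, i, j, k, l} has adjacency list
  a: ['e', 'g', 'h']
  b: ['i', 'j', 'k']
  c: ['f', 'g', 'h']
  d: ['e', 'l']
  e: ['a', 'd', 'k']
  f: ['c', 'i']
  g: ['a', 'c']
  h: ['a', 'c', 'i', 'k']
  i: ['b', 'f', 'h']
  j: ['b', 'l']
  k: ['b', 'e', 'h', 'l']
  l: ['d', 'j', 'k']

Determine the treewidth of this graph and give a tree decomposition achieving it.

Treewidth 3.
One optimal decomposition is:
Bags: B1 = {b, d, j, l}  B2 = {b, d, k, l}  B3 = {b, d, e, k}  B4 = {b, e, i, k}  B5 = {e, h, i, k}  B6 = {a, e, h, i}  B7 = {a, f, h, i}  B8 = {a, c, f, h}  B9 = {a, c, f, g}
Tree: B1–B2, B2–B3, B3–B4, B4–B5, B5–B6, B6–B7, B7–B8, B8–B9

Every bag has size at most 4, so the width is 4 − 1 = 3 and tw(G) ≤ 3. For the lower bound: the 4 vertex sets {d,j,l}, {b}, {k}, {a,e,h,i} are disjoint, each induces a connected subgraph, and every pair is joined by at least one edge of G. Contracting each set to a single vertex therefore yields K_{4} as a minor, and since treewidth is minor-monotone, tw(G) ≥ tw(K_{4}) = 3. Hence tw(G) = 3 exactly.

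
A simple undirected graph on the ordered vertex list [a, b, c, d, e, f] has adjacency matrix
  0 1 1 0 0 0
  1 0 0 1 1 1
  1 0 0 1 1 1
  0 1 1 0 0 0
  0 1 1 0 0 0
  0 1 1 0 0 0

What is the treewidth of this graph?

2

A width-2 tree decomposition is:
Bags: B1 = {b, c, d}  B2 = {b, c, f}  B3 = {b, c, e}  B4 = {a, b, c}
Tree: B1–B2, B2–B3, B3–B4
The largest bag has 3 vertices, giving width 2; this decomposition certifies tw(G) ≤ 2. The edges d–b–f–c–d form a cycle, so G is not a tree and its treewidth is at least 2. The upper and lower bounds meet at 2, so that is the treewidth.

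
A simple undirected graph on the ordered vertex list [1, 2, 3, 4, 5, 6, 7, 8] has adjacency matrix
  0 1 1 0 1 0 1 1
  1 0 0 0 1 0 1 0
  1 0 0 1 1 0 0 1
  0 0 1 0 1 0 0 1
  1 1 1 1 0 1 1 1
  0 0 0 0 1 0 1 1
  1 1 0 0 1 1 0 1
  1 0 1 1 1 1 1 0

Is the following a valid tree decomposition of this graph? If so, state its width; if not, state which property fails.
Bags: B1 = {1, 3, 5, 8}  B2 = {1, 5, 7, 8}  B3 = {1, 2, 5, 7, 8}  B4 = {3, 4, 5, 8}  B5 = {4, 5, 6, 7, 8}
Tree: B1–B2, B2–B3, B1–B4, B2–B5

A tree decomposition must satisfy three properties: every vertex lies in some bag; for every edge, both endpoints lie together in some bag; and for every vertex, the bags containing it form a connected subtree. Here bags containing vertex 4 are not connected in the tree, so the decomposition is invalid.

No — bags containing vertex 4 are not connected in the tree.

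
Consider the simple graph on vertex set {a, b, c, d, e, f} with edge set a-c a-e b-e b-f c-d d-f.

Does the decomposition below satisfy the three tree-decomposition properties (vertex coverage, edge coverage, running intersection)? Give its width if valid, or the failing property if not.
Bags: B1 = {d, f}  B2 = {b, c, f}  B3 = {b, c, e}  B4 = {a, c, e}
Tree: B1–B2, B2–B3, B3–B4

No — edge (c,d) lies in no bag.

A tree decomposition must satisfy three properties: every vertex lies in some bag; for every edge, both endpoints lie together in some bag; and for every vertex, the bags containing it form a connected subtree. Here edge (c,d) lies in no bag, so the decomposition is invalid.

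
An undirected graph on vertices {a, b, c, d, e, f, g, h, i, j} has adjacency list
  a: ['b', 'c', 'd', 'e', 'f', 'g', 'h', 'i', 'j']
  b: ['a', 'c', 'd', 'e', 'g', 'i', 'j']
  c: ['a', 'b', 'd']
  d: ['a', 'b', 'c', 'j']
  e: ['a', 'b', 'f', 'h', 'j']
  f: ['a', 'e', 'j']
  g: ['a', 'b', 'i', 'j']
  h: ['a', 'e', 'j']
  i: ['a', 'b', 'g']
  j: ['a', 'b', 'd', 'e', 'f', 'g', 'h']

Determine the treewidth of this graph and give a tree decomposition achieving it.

Treewidth 3.
Bags: B1 = {a, b, g, j}  B2 = {a, b, g, i}  B3 = {a, b, d, j}  B4 = {a, b, e, j}  B5 = {a, e, h, j}  B6 = {a, e, f, j}  B7 = {a, b, c, d}
Tree: B1–B2, B1–B3, B1–B4, B4–B5, B4–B6, B3–B7

Each bag holds 4 vertices, so the decomposition has width 3, which upper-bounds the treewidth. For the lower bound, the 4 vertices {a, e, h, j} are pairwise adjacent, and any tree decomposition puts a clique entirely inside one bag — forcing width ≥ 3. Combining the bounds, tw(G) = 3.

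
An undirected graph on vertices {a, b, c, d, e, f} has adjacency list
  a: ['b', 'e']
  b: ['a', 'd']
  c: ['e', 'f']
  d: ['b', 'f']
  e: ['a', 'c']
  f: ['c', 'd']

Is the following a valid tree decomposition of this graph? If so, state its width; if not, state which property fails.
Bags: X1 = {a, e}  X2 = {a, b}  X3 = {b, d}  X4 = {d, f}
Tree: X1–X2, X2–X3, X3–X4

A tree decomposition must satisfy three properties: every vertex lies in some bag; for every edge, both endpoints lie together in some bag; and for every vertex, the bags containing it form a connected subtree. Here vertex c appears in no bag, so the decomposition is invalid.

No — vertex c appears in no bag.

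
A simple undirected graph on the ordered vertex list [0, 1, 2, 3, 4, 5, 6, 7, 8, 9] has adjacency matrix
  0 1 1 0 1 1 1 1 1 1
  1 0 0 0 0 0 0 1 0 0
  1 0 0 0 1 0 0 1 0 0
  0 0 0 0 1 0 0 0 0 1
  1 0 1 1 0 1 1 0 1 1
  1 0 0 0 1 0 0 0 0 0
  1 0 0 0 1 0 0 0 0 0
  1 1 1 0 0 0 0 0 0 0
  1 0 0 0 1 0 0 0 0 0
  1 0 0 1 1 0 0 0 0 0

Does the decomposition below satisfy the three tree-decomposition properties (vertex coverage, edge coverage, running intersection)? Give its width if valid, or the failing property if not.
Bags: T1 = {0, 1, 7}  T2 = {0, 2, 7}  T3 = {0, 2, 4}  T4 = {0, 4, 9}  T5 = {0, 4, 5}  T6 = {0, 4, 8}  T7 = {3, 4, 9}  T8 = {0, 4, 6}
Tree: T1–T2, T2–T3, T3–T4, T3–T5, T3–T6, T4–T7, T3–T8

Yes; width 2.

Vertex coverage: the bags together contain {0, 1, 2, 3, 4, 5, 6, 7, 8, 9}, the full vertex set. Edge coverage: each edge of G has both endpoints in at least one bag. Running intersection: for every vertex, the bags containing it form a connected subtree. All three properties hold, so this is a valid tree decomposition of width max|bag| − 1 = 2, and hence tw(G) ≤ 2.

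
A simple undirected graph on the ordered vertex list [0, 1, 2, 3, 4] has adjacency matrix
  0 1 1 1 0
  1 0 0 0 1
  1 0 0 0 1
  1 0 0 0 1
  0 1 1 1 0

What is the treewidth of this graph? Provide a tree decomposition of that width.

Each bag holds 3 vertices, so the decomposition has width 2, which upper-bounds the treewidth. For the lower bound, G contains the cycle 1–0–2–4–1, so G is not a forest; only forests have treewidth ≤ 1, hence tw(G) ≥ 2. Therefore the treewidth is 2.

Treewidth 2.
One optimal decomposition is:
Bags: B1 = {0, 1, 4}  B2 = {0, 2, 4}  B3 = {0, 3, 4}
Tree: B1–B2, B2–B3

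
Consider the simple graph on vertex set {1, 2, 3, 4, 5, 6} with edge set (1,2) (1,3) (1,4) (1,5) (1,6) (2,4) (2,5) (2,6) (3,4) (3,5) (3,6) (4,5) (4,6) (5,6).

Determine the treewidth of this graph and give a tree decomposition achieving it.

Treewidth 4.
One optimal decomposition is:
Bags: B1 = {1, 2, 4, 5, 6}  B2 = {1, 3, 4, 5, 6}
Tree: B1–B2

The largest bag has 5 vertices, giving width 4; this decomposition certifies tw(G) ≤ 4. For the lower bound, the 5 vertices {1, 2, 4, 5, 6} are pairwise adjacent, and any tree decomposition puts a clique entirely inside one bag — forcing width ≥ 4. Hence tw(G) = 4 exactly.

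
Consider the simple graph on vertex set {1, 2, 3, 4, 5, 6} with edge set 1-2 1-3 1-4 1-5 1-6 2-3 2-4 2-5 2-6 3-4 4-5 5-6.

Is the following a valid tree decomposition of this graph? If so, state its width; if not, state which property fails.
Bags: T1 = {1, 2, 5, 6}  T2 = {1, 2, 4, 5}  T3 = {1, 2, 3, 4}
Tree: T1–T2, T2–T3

Yes; width 3.

Checking the three conditions: (i) the bags cover all of {1, 2, 3, 4, 5, 6}; (ii) for each edge, some bag contains both endpoints; (iii) the bags containing any fixed vertex form a subtree. All hold, so the decomposition is valid with width 4 − 1 = 3.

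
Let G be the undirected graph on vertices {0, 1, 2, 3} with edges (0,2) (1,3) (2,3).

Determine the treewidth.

A width-1 tree decomposition is:
Bags: B1 = {2, 3}  B2 = {0, 2}  B3 = {1, 3}
Tree: B1–B2, B1–B3
Each bag holds 2 vertices, so the decomposition has width 1, which upper-bounds the treewidth. Any graph with an edge has treewidth ≥ 1, and G has the edge 2–3. The upper and lower bounds meet at 1, so that is the treewidth.

1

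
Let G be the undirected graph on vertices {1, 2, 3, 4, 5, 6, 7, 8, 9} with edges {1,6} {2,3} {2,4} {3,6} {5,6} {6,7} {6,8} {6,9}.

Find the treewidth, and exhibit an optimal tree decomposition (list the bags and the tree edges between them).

The largest bag has 2 vertices, giving width 1; this decomposition certifies tw(G) ≤ 1. Since G has at least one edge (e.g. 1–6), it is not an edgeless graph, so tw(G) ≥ 1. Therefore the treewidth is 1.

Treewidth 1.
One such decomposition:
Bags: B1 = {1, 6}  B2 = {3, 6}  B3 = {6, 8}  B4 = {6, 9}  B5 = {5, 6}  B6 = {6, 7}  B7 = {2, 3}  B8 = {2, 4}
Tree: B1–B2, B1–B3, B1–B4, B4–B5, B4–B6, B2–B7, B7–B8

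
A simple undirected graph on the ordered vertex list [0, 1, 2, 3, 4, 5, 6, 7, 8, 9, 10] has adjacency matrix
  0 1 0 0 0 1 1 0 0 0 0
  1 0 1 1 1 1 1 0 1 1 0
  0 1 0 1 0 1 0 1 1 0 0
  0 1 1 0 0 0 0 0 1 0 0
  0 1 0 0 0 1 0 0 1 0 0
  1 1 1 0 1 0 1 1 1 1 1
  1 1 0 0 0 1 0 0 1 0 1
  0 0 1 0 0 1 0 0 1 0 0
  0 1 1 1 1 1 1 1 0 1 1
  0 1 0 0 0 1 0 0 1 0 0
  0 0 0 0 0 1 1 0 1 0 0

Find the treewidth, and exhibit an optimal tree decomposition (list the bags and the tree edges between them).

Treewidth 3.
Bags: B1 = {1, 2, 3, 8}  B2 = {1, 2, 5, 8}  B3 = {2, 5, 7, 8}  B4 = {1, 5, 6, 8}  B5 = {1, 4, 5, 8}  B6 = {0, 1, 5, 6}  B7 = {5, 6, 8, 10}  B8 = {1, 5, 8, 9}
Tree: B1–B2, B2–B3, B2–B4, B2–B5, B4–B6, B4–B7, B2–B8

Every bag has size at most 4, so the width is 4 − 1 = 3 and tw(G) ≤ 3. For the lower bound, the 4 vertices {1, 2, 3, 8} are pairwise adjacent, and any tree decomposition puts a clique entirely inside one bag — forcing width ≥ 3. Hence tw(G) = 3 exactly.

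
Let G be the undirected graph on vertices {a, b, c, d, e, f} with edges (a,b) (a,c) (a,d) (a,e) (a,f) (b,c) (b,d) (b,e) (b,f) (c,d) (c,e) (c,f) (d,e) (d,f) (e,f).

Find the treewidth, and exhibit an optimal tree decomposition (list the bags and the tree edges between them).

A single bag containing all 6 vertices is trivially a valid decomposition of width 5. On the other hand G contains the 6-clique {a, b, c, d, e, f}. A clique must lie in a single bag of any decomposition, so no decomposition can have width below 5. Combining the bounds, tw(G) = 5.

Treewidth 5.
Bags: B1 = {a, b, c, d, e, f}
Tree: (single bag)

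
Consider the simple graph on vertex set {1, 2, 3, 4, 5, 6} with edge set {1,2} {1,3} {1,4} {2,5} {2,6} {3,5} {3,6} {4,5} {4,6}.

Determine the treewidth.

3

A width-3 tree decomposition is:
Bags: B1 = {1, 4, 5, 6}  B2 = {1, 3, 5, 6}  B3 = {1, 2, 5, 6}
Tree: B1–B2, B2–B3
Every bag has size at most 4, so the width is 4 − 1 = 3 and tw(G) ≤ 3. For the lower bound: the 4 vertex sets {4,5}, {3,6}, {1}, {2} are disjoint, each induces a connected subgraph, and every pair is joined by at least one edge of G. Contracting each set to a single vertex therefore yields K_{4} as a minor, and since treewidth is minor-monotone, tw(G) ≥ tw(K_{4}) = 3. Combining the bounds, tw(G) = 3.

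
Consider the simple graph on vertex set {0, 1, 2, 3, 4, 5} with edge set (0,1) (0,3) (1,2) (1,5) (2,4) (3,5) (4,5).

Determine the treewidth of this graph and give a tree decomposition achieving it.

Treewidth 2.
One such decomposition:
Bags: B1 = {0, 3, 5}  B2 = {0, 1, 5}  B3 = {1, 4, 5}  B4 = {1, 2, 4}
Tree: B1–B2, B2–B3, B3–B4

Every bag has size at most 3, so the width is 3 − 1 = 2 and tw(G) ≤ 2. The edges 3–0–1–5–3 form a cycle, so G is not a tree and its treewidth is at least 2. Combining the bounds, tw(G) = 2.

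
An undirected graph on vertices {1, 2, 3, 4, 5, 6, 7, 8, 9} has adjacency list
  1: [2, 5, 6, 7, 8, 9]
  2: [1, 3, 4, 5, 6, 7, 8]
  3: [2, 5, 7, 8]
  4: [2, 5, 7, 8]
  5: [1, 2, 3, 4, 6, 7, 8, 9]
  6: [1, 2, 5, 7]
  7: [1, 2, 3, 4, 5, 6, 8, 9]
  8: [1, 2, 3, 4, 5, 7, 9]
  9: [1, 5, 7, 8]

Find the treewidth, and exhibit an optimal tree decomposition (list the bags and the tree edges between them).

The largest bag has 5 vertices, giving width 4; this decomposition certifies tw(G) ≤ 4. Conversely, {1, 5, 7, 8, 9} is a clique of size 5, and the vertices of any clique must share a bag in every tree decomposition; so some bag has ≥ 5 vertices and tw(G) ≥ 4. The upper and lower bounds meet at 4, so that is the treewidth.

Treewidth 4.
One such decomposition:
Bags: B1 = {1, 2, 5, 7, 8}  B2 = {1, 5, 7, 8, 9}  B3 = {1, 2, 5, 6, 7}  B4 = {2, 3, 5, 7, 8}  B5 = {2, 4, 5, 7, 8}
Tree: B1–B2, B1–B3, B1–B4, B1–B5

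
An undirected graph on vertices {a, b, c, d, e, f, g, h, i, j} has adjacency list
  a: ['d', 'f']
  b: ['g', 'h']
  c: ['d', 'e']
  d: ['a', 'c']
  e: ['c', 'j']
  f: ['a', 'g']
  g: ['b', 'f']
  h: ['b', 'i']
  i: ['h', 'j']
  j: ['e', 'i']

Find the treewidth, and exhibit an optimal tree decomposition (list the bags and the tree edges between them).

Treewidth 2.
One such decomposition:
Bags: B1 = {a, d, f}  B2 = {d, f, g}  B3 = {b, d, g}  B4 = {b, d, h}  B5 = {d, h, i}  B6 = {d, i, j}  B7 = {d, e, j}  B8 = {c, d, e}
Tree: B1–B2, B2–B3, B3–B4, B4–B5, B5–B6, B6–B7, B7–B8

The largest bag has 3 vertices, giving width 2; this decomposition certifies tw(G) ≤ 2. For the lower bound, G contains the cycle d–a–f–g–b–h–i–j–e–c–d, so G is not a forest; only forests have treewidth ≤ 1, hence tw(G) ≥ 2. Combining the bounds, tw(G) = 2.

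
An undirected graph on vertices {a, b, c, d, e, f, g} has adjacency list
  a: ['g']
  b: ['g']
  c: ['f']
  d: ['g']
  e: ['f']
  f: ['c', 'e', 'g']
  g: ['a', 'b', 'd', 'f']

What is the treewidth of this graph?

1

A width-1 tree decomposition is:
Bags: B1 = {c, f}  B2 = {f, g}  B3 = {d, g}  B4 = {a, g}  B5 = {b, g}  B6 = {e, f}
Tree: B1–B2, B2–B3, B3–B4, B2–B5, B1–B6
Every bag has size at most 2, so the width is 2 − 1 = 1 and tw(G) ≤ 1. G has an edge, so its treewidth is at least 1. Combining the bounds, tw(G) = 1.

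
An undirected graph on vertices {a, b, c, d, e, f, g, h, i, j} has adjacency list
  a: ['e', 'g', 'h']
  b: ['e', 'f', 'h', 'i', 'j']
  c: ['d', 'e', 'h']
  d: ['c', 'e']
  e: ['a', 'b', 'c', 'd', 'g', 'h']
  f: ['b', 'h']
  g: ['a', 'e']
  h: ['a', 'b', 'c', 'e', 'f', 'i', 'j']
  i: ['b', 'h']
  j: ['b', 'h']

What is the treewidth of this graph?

A width-2 tree decomposition is:
Bags: B1 = {c, d, e}  B2 = {c, e, h}  B3 = {a, e, h}  B4 = {b, e, h}  B5 = {b, h, i}  B6 = {b, f, h}  B7 = {a, e, g}  B8 = {b, h, j}
Tree: B1–B2, B2–B3, B2–B4, B4–B5, B4–B6, B3–B7, B4–B8
Every bag has size at most 3, so the width is 3 − 1 = 2 and tw(G) ≤ 2. For the lower bound, the 3 vertices {c, d, e} are pairwise adjacent, and any tree decomposition puts a clique entirely inside one bag — forcing width ≥ 2. Therefore the treewidth is 2.

2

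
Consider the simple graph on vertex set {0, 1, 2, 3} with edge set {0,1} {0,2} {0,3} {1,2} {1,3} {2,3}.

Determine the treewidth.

3

A width-3 tree decomposition is:
Bags: B1 = {0, 1, 2, 3}
Tree: (single bag)
A single bag containing all 4 vertices is trivially a valid decomposition of width 3. Conversely, {0, 1, 2, 3} is a clique of size 4, and the vertices of any clique must share a bag in every tree decomposition; so some bag has ≥ 4 vertices and tw(G) ≥ 3. The upper and lower bounds meet at 3, so that is the treewidth.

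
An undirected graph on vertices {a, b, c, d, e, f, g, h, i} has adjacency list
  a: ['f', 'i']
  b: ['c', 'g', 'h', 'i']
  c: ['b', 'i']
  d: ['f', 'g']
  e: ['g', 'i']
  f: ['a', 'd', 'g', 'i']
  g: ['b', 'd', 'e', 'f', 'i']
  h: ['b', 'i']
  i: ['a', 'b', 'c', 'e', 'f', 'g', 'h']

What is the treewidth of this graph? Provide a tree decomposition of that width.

Each bag holds 3 vertices, so the decomposition has width 2, which upper-bounds the treewidth. Conversely, {d, f, g} is a clique of size 3, and the vertices of any clique must share a bag in every tree decomposition; so some bag has ≥ 3 vertices and tw(G) ≥ 2. The upper and lower bounds meet at 2, so that is the treewidth.

Treewidth 2.
One optimal decomposition is:
Bags: B1 = {f, g, i}  B2 = {a, f, i}  B3 = {b, g, i}  B4 = {d, f, g}  B5 = {b, h, i}  B6 = {b, c, i}  B7 = {e, g, i}
Tree: B1–B2, B1–B3, B1–B4, B3–B5, B3–B6, B3–B7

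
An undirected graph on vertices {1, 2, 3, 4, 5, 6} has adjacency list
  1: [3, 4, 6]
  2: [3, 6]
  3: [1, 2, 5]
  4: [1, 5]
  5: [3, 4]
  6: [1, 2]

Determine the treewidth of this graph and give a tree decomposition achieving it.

Treewidth 2.
One optimal decomposition is:
Bags: B1 = {2, 3, 6}  B2 = {1, 3, 6}  B3 = {1, 3, 5}  B4 = {1, 4, 5}
Tree: B1–B2, B2–B3, B3–B4

Each bag holds 3 vertices, so the decomposition has width 2, which upper-bounds the treewidth. For the lower bound, G contains the cycle 2–6–1–3–2, so G is not a forest; only forests have treewidth ≤ 1, hence tw(G) ≥ 2. The upper and lower bounds meet at 2, so that is the treewidth.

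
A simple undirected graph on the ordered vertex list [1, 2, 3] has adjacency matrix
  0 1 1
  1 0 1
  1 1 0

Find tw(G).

A width-2 tree decomposition is:
Bags: B1 = {1, 2, 3}
Tree: (single bag)
With just one bag of size 3, the width is 3 − 1 = 2, so tw(G) ≤ 2. For the lower bound, the 3 vertices {1, 2, 3} are pairwise adjacent, and any tree decomposition puts a clique entirely inside one bag — forcing width ≥ 2. Combining the bounds, tw(G) = 2.

2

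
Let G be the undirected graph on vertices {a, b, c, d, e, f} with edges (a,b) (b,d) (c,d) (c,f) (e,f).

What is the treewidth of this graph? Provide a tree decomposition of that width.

Each bag holds 2 vertices, so the decomposition has width 1, which upper-bounds the treewidth. G has an edge, so its treewidth is at least 1. Combining the bounds, tw(G) = 1.

Treewidth 1.
One optimal decomposition is:
Bags: B1 = {a, b}  B2 = {b, d}  B3 = {c, d}  B4 = {c, f}  B5 = {e, f}
Tree: B1–B2, B2–B3, B3–B4, B4–B5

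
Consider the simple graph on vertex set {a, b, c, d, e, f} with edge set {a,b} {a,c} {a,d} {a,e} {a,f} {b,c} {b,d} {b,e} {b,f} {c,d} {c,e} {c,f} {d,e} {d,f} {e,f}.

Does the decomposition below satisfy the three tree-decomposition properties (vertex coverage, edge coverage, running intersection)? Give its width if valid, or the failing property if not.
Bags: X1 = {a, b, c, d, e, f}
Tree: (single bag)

Yes; width 5.

Every vertex of G appears in some bag (union = {a, b, c, d, e, f}); every edge is covered by a bag; and for each vertex v the set of bags containing v is connected in the bag tree. The decomposition is therefore valid. The largest bag has 6 vertices, so the width is 5.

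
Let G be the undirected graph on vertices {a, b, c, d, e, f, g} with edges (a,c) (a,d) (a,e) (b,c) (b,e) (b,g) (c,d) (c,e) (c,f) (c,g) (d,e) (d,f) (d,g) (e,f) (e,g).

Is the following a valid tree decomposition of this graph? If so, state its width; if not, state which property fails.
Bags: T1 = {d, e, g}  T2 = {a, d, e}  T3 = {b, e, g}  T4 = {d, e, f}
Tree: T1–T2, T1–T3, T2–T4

A tree decomposition must satisfy three properties: every vertex lies in some bag; for every edge, both endpoints lie together in some bag; and for every vertex, the bags containing it form a connected subtree. Here vertex c appears in no bag, so the decomposition is invalid.

No — vertex c appears in no bag.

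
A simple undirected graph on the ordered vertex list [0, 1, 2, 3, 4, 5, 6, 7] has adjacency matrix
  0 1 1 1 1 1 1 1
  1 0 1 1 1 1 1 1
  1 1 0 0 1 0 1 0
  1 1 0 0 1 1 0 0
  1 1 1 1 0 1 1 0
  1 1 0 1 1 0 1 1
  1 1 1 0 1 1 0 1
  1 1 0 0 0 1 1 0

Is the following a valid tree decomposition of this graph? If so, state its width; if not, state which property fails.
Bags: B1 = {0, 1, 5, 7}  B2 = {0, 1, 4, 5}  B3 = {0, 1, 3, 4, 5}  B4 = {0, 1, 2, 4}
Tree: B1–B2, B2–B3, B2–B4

No — vertex 6 appears in no bag.

A tree decomposition must satisfy three properties: every vertex lies in some bag; for every edge, both endpoints lie together in some bag; and for every vertex, the bags containing it form a connected subtree. Here vertex 6 appears in no bag, so the decomposition is invalid.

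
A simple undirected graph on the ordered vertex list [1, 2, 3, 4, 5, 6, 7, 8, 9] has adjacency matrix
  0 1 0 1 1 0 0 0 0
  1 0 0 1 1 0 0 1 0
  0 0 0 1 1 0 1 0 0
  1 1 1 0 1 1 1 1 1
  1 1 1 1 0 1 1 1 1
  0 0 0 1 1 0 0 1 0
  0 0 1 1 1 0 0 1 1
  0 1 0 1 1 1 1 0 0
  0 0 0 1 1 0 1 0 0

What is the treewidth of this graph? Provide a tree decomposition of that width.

Treewidth 3.
One such decomposition:
Bags: B1 = {4, 5, 7, 8}  B2 = {4, 5, 6, 8}  B3 = {4, 5, 7, 9}  B4 = {2, 4, 5, 8}  B5 = {1, 2, 4, 5}  B6 = {3, 4, 5, 7}
Tree: B1–B2, B1–B3, B1–B4, B4–B5, B3–B6

The largest bag has 4 vertices, giving width 3; this decomposition certifies tw(G) ≤ 3. For the lower bound, the 4 vertices {1, 2, 4, 5} are pairwise adjacent, and any tree decomposition puts a clique entirely inside one bag — forcing width ≥ 3. Hence tw(G) = 3 exactly.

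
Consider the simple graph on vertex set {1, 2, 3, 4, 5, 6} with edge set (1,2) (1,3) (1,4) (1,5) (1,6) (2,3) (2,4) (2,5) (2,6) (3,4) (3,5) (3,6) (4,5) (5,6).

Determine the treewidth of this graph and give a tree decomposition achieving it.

Treewidth 4.
One such decomposition:
Bags: B1 = {1, 2, 3, 5, 6}  B2 = {1, 2, 3, 4, 5}
Tree: B1–B2

The largest bag has 5 vertices, giving width 4; this decomposition certifies tw(G) ≤ 4. Conversely, {1, 2, 3, 4, 5} is a clique of size 5, and the vertices of any clique must share a bag in every tree decomposition; so some bag has ≥ 5 vertices and tw(G) ≥ 4. Combining the bounds, tw(G) = 4.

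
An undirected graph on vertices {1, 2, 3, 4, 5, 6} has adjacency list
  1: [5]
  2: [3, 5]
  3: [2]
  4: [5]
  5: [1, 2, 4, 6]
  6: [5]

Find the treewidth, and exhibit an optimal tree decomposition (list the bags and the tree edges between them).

Treewidth 1.
One such decomposition:
Bags: B1 = {2, 5}  B2 = {5, 6}  B3 = {2, 3}  B4 = {4, 5}  B5 = {1, 5}
Tree: B1–B2, B1–B3, B2–B4, B1–B5

Each bag holds 2 vertices, so the decomposition has width 1, which upper-bounds the treewidth. Since G has at least one edge (e.g. 5–2), it is not an edgeless graph, so tw(G) ≥ 1. Combining the bounds, tw(G) = 1.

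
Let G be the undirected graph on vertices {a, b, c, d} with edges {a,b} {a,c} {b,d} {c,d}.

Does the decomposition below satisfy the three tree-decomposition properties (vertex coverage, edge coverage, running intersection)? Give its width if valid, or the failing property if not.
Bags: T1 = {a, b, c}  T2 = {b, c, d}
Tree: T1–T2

Yes; width 2.

Every vertex of G appears in some bag (union = {a, b, c, d}); every edge is covered by a bag; and for each vertex v the set of bags containing v is connected in the bag tree. The decomposition is therefore valid. The largest bag has 3 vertices, so the width is 2.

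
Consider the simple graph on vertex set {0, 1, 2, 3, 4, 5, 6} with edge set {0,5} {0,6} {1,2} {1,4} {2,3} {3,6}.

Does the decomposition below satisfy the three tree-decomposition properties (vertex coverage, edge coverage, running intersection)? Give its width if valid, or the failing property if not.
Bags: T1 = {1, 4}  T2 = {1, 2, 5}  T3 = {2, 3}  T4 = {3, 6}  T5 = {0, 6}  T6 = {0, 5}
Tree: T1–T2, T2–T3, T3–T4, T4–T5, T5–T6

No — bags containing vertex 5 are not connected in the tree.

A tree decomposition must satisfy three properties: every vertex lies in some bag; for every edge, both endpoints lie together in some bag; and for every vertex, the bags containing it form a connected subtree. Here bags containing vertex 5 are not connected in the tree, so the decomposition is invalid.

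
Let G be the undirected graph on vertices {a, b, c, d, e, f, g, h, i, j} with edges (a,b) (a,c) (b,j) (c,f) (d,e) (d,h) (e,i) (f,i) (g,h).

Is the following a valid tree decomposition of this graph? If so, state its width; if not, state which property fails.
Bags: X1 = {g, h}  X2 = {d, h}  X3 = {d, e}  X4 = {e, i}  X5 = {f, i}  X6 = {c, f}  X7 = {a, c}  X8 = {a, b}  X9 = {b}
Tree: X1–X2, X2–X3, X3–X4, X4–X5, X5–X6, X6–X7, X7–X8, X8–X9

No — vertex j appears in no bag.

A tree decomposition must satisfy three properties: every vertex lies in some bag; for every edge, both endpoints lie together in some bag; and for every vertex, the bags containing it form a connected subtree. Here vertex j appears in no bag, so the decomposition is invalid.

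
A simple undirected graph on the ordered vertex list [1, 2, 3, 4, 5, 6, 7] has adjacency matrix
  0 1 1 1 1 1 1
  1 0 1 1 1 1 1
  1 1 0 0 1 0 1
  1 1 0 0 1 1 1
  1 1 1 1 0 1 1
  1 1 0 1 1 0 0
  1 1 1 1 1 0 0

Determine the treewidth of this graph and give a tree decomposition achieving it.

Each bag holds 5 vertices, so the decomposition has width 4, which upper-bounds the treewidth. Conversely, {1, 2, 3, 5, 7} is a clique of size 5, and the vertices of any clique must share a bag in every tree decomposition; so some bag has ≥ 5 vertices and tw(G) ≥ 4. The upper and lower bounds meet at 4, so that is the treewidth.

Treewidth 4.
One optimal decomposition is:
Bags: B1 = {1, 2, 4, 5, 7}  B2 = {1, 2, 3, 5, 7}  B3 = {1, 2, 4, 5, 6}
Tree: B1–B2, B1–B3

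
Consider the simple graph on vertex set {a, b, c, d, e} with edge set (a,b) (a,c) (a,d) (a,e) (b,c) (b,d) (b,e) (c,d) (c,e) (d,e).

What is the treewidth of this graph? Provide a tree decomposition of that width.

Treewidth 4.
One optimal decomposition is:
Bags: B1 = {a, b, c, d, e}
Tree: (single bag)

A single bag containing all 5 vertices is trivially a valid decomposition of width 4. Conversely, {a, b, c, d, e} is a clique of size 5, and the vertices of any clique must share a bag in every tree decomposition; so some bag has ≥ 5 vertices and tw(G) ≥ 4. Hence tw(G) = 4 exactly.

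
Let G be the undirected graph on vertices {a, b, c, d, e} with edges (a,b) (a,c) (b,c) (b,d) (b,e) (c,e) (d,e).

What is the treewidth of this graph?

2

A width-2 tree decomposition is:
Bags: B1 = {b, d, e}  B2 = {b, c, e}  B3 = {a, b, c}
Tree: B1–B2, B2–B3
Every bag has size at most 3, so the width is 3 − 1 = 2 and tw(G) ≤ 2. For the lower bound, the 3 vertices {b, d, e} are pairwise adjacent, and any tree decomposition puts a clique entirely inside one bag — forcing width ≥ 2. Therefore the treewidth is 2.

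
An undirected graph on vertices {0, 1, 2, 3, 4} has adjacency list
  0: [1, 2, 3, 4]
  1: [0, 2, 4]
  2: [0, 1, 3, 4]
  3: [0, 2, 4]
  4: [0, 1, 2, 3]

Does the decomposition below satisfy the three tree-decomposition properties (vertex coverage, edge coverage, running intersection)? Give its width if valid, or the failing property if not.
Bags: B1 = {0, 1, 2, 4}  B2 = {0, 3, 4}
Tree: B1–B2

A tree decomposition must satisfy three properties: every vertex lies in some bag; for every edge, both endpoints lie together in some bag; and for every vertex, the bags containing it form a connected subtree. Here edge (2,3) lies in no bag, so the decomposition is invalid.

No — edge (2,3) lies in no bag.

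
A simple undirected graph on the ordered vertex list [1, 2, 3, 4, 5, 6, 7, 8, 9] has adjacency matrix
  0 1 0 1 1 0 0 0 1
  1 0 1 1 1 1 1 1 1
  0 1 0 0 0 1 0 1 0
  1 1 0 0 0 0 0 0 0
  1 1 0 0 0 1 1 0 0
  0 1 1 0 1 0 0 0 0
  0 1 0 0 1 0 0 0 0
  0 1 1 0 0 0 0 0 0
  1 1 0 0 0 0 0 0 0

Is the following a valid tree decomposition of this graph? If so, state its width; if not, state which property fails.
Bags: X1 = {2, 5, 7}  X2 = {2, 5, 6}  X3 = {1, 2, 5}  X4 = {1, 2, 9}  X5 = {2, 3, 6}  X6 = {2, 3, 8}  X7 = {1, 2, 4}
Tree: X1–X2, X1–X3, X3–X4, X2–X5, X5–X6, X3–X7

Yes; width 2.

Every vertex of G appears in some bag (union = {1, 2, 3, 4, 5, 6, 7, 8, 9}); every edge is covered by a bag; and for each vertex v the set of bags containing v is connected in the bag tree. The decomposition is therefore valid. The largest bag has 3 vertices, so the width is 2.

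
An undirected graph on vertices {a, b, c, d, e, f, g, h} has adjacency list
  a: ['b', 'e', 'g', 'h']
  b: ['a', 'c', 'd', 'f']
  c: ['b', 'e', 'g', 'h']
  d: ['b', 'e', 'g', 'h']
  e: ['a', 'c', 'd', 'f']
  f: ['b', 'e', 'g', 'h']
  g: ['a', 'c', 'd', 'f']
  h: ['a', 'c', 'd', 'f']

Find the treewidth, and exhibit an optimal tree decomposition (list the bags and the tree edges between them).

Treewidth 4.
One such decomposition:
Bags: B1 = {b, c, e, g, h}  B2 = {a, b, e, g, h}  B3 = {b, d, e, g, h}  B4 = {b, e, f, g, h}
Tree: B1–B2, B2–B3, B3–B4

The largest bag has 5 vertices, giving width 4; this decomposition certifies tw(G) ≤ 4. For the lower bound: the 5 vertex sets {c,g}, {a,h}, {d,e}, {b}, {f} are disjoint, each induces a connected subgraph, and every pair is joined by at least one edge of G. Contracting each set to a single vertex therefore yields K_{5} as a minor, and since treewidth is minor-monotone, tw(G) ≥ tw(K_{5}) = 4. The upper and lower bounds meet at 4, so that is the treewidth.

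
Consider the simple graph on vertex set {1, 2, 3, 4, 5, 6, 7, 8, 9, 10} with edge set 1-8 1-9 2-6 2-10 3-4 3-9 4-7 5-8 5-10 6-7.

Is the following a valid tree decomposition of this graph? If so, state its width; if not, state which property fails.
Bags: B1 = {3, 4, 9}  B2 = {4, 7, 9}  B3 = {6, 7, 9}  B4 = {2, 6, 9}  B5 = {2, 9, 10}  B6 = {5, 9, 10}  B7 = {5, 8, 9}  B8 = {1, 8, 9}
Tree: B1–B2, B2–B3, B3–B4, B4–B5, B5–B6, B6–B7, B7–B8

Yes; width 2.

Checking the three conditions: (i) the bags cover all of {1, 2, 3, 4, 5, 6, 7, 8, 9, 10}; (ii) for each edge, some bag contains both endpoints; (iii) the bags containing any fixed vertex form a subtree. All hold, so the decomposition is valid with width 3 − 1 = 2.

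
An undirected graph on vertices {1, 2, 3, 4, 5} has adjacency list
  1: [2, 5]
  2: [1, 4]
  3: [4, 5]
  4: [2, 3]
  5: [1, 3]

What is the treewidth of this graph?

A width-2 tree decomposition is:
Bags: B1 = {3, 4, 5}  B2 = {2, 4, 5}  B3 = {1, 2, 5}
Tree: B1–B2, B2–B3
The largest bag has 3 vertices, giving width 2; this decomposition certifies tw(G) ≤ 2. The edges 5–3–4–2–1–5 form a cycle, so G is not a tree and its treewidth is at least 2. Combining the bounds, tw(G) = 2.

2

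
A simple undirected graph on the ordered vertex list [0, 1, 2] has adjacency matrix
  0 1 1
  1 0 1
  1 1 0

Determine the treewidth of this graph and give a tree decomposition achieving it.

Treewidth 2.
Bags: B1 = {0, 1, 2}
Tree: (single bag)

A single bag containing all 3 vertices is trivially a valid decomposition of width 2. For the lower bound, the 3 vertices {0, 1, 2} are pairwise adjacent, and any tree decomposition puts a clique entirely inside one bag — forcing width ≥ 2. Therefore the treewidth is 2.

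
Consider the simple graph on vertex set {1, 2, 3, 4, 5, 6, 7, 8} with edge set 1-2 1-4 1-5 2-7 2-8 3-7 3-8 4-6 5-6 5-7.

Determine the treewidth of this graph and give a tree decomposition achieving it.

The largest bag has 3 vertices, giving width 2; this decomposition certifies tw(G) ≤ 2. Since 4–6–5–1–4 is a cycle in G, G is not acyclic. Forests are exactly the graphs of treewidth ≤ 1, so tw(G) ≥ 2. The upper and lower bounds meet at 2, so that is the treewidth.

Treewidth 2.
One optimal decomposition is:
Bags: B1 = {1, 4, 6}  B2 = {1, 5, 6}  B3 = {1, 2, 5}  B4 = {2, 5, 7}  B5 = {2, 7, 8}  B6 = {3, 7, 8}
Tree: B1–B2, B2–B3, B3–B4, B4–B5, B5–B6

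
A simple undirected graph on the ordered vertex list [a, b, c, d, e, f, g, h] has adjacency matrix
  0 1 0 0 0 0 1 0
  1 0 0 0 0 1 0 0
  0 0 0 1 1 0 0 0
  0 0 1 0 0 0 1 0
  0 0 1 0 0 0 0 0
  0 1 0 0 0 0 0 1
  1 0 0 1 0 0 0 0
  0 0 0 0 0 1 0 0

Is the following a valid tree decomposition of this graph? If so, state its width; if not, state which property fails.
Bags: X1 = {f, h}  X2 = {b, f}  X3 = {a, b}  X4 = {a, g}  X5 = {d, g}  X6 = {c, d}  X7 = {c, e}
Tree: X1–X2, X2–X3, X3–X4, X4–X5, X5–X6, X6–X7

Vertex coverage: the bags together contain {a, b, c, d, e, f, g, h}, the full vertex set. Edge coverage: each edge of G has both endpoints in at least one bag. Running intersection: for every vertex, the bags containing it form a connected subtree. All three properties hold, so this is a valid tree decomposition of width max|bag| − 1 = 1, and hence tw(G) ≤ 1.

Yes; width 1.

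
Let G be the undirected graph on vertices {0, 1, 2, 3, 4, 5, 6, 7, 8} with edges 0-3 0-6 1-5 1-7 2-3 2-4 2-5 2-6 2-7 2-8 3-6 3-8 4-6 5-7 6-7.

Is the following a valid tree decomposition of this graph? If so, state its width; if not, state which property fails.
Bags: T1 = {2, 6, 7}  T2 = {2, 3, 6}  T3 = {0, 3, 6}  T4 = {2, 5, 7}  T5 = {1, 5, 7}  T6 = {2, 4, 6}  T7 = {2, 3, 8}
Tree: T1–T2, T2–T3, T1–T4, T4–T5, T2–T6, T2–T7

Vertex coverage: the bags together contain {0, 1, 2, 3, 4, 5, 6, 7, 8}, the full vertex set. Edge coverage: each edge of G has both endpoints in at least one bag. Running intersection: for every vertex, the bags containing it form a connected subtree. All three properties hold, so this is a valid tree decomposition of width max|bag| − 1 = 2, and hence tw(G) ≤ 2.

Yes; width 2.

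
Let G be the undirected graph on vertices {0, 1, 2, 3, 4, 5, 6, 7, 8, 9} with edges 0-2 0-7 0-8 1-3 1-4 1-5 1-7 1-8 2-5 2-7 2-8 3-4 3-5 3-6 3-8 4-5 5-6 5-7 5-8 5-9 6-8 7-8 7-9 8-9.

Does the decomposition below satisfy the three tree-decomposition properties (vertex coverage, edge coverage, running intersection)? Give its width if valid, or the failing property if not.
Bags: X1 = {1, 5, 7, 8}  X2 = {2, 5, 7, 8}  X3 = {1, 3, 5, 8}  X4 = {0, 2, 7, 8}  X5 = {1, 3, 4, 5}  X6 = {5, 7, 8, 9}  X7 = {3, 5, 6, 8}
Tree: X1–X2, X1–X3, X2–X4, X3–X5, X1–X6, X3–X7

Yes; width 3.

Every vertex of G appears in some bag (union = {0, 1, 2, 3, 4, 5, 6, 7, 8, 9}); every edge is covered by a bag; and for each vertex v the set of bags containing v is connected in the bag tree. The decomposition is therefore valid. The largest bag has 4 vertices, so the width is 3.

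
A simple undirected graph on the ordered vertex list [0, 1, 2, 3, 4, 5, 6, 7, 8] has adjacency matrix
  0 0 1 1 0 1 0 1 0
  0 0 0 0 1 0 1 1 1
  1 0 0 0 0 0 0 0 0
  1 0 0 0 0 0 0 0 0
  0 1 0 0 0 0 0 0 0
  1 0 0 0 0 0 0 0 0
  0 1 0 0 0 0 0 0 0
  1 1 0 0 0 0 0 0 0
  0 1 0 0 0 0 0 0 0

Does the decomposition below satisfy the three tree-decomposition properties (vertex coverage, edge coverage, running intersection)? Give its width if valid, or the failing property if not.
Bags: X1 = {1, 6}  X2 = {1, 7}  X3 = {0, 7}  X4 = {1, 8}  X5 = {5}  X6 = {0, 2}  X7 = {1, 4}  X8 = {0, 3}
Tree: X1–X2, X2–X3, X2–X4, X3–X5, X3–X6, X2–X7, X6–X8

A tree decomposition must satisfy three properties: every vertex lies in some bag; for every edge, both endpoints lie together in some bag; and for every vertex, the bags containing it form a connected subtree. Here edge (0,5) lies in no bag, so the decomposition is invalid.

No — edge (0,5) lies in no bag.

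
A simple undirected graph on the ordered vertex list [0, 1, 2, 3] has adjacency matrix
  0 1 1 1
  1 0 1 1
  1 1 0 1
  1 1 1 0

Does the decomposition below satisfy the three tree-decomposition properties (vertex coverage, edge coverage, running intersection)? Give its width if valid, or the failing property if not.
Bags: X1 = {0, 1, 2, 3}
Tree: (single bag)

Yes; width 3.

Every vertex of G appears in some bag (union = {0, 1, 2, 3}); every edge is covered by a bag; and for each vertex v the set of bags containing v is connected in the bag tree. The decomposition is therefore valid. The largest bag has 4 vertices, so the width is 3.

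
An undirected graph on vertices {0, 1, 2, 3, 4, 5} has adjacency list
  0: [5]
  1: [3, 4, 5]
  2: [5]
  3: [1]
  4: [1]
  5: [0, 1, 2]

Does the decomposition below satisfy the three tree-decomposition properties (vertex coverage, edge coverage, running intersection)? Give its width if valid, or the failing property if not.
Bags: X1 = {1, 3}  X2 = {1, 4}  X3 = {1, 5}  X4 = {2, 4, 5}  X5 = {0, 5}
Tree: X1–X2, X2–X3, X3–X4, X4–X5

A tree decomposition must satisfy three properties: every vertex lies in some bag; for every edge, both endpoints lie together in some bag; and for every vertex, the bags containing it form a connected subtree. Here bags containing vertex 4 are not connected in the tree, so the decomposition is invalid.

No — bags containing vertex 4 are not connected in the tree.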